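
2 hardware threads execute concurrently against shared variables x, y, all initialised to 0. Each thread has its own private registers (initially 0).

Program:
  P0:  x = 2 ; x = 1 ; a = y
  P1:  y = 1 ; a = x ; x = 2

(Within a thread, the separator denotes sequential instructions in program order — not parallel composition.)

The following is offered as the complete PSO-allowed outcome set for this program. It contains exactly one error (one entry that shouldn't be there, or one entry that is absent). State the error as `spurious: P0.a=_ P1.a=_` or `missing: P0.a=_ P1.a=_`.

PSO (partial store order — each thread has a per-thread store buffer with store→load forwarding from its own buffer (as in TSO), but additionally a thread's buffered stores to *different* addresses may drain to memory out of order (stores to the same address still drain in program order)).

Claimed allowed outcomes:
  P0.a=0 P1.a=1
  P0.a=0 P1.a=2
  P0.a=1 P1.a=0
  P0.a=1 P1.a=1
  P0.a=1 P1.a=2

missing: P0.a=0 P1.a=0

outcome vector order: (P0.a,P1.a)
PSO (6): 0/0; 0/1; 0/2; 1/0; 1/1; 1/2
PSO∖claimed = {0/0}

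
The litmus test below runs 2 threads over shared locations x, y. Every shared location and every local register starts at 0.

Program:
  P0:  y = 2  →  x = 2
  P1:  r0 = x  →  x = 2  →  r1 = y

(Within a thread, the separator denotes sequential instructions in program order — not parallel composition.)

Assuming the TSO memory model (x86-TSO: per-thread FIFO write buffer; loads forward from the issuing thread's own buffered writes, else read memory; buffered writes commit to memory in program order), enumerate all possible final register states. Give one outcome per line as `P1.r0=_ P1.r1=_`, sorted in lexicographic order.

outcome vector order: (P1.r0,P1.r1)
|TSO outcomes| = 3

P1.r0=0 P1.r1=0
P1.r0=0 P1.r1=2
P1.r0=2 P1.r1=2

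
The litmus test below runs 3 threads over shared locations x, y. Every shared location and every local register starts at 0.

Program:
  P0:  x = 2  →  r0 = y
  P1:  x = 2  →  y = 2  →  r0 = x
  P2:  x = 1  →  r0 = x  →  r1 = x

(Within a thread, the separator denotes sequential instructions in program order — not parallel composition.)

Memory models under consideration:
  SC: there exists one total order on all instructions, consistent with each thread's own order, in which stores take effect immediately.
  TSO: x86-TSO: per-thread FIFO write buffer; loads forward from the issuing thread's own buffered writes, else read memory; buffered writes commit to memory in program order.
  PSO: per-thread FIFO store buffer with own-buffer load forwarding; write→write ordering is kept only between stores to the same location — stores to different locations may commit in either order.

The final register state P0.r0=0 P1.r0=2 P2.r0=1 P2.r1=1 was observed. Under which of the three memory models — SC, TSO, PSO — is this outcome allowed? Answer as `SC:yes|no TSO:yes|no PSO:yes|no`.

outcome vector order: (P0.r0,P1.r0,P2.r0,P2.r1)
SC (10): (0,1,1,1); (0,2,1,1); (0,2,1,2); (0,2,2,2); (2,1,1,1); (2,1,1,2); (2,1,2,2); (2,2,1,1); (2,2,1,2); (2,2,2,2)
TSO (12): (0,1,1,1); (0,1,1,2); (0,1,2,2); (0,2,1,1); (0,2,1,2); (0,2,2,2); (2,1,1,1); (2,1,1,2); (2,1,2,2); (2,2,1,1); (2,2,1,2); (2,2,2,2)
PSO (12): (0,1,1,1); (0,1,1,2); (0,1,2,2); (0,2,1,1); (0,2,1,2); (0,2,2,2); (2,1,1,1); (2,1,1,2); (2,1,2,2); (2,2,1,1); (2,2,1,2); (2,2,2,2)
target (0,2,1,1) ∈ {SC,TSO,PSO}

SC:yes TSO:yes PSO:yes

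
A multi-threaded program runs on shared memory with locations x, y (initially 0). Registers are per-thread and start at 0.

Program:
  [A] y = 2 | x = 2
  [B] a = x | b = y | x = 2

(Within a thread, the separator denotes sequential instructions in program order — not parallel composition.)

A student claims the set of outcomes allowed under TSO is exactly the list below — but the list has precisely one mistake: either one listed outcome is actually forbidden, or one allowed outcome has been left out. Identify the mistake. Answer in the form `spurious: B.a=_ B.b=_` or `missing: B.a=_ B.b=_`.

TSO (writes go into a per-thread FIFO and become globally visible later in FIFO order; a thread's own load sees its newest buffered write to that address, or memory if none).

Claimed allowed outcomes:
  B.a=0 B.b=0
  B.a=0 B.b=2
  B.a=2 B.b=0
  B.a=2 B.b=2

outcome vector order: (B.a,B.b)
TSO (3): <0 0> <0 2> <2 2>
claimed∖TSO = {<2 0>}

spurious: B.a=2 B.b=0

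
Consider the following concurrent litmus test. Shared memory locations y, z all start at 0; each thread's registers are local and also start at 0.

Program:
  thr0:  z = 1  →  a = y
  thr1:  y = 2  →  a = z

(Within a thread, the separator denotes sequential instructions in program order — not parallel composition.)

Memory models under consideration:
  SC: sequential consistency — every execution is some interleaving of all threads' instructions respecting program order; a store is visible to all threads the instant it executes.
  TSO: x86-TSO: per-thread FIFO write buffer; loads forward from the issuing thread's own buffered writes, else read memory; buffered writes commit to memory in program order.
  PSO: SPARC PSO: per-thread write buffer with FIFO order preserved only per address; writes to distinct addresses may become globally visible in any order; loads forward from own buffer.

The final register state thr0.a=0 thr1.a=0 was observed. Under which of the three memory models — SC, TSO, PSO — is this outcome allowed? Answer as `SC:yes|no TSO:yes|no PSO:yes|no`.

SC:no TSO:yes PSO:yes

outcome vector order: (thr0.a,thr1.a)
SC: 3 outcomes — {0/1; 2/0; 2/1}
TSO: 4 outcomes — {0/0; 0/1; 2/0; 2/1}
PSO: 4 outcomes — {0/0; 0/1; 2/0; 2/1}
target 0/0 ∈ {TSO,PSO}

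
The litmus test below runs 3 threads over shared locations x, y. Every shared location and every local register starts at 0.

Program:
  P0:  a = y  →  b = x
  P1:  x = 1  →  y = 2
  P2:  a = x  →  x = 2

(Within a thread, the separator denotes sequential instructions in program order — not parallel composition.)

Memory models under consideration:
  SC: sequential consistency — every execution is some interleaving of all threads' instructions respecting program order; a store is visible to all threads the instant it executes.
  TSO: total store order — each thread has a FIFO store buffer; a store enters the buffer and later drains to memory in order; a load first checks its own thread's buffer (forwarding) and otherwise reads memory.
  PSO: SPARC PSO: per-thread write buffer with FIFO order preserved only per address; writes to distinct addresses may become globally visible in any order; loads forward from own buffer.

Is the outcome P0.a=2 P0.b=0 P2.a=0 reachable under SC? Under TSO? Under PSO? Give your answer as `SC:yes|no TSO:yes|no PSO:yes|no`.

SC:no TSO:no PSO:yes

outcome vector order: (P0.a,P0.b,P2.a)
SC (10): 000, 001, 010, 011, 020, 021, 210, 211, 220, 221
TSO (10): 000, 001, 010, 011, 020, 021, 210, 211, 220, 221
PSO (12): 000, 001, 010, 011, 020, 021, 200, 201, 210, 211, 220, 221
target 200 ∈ {PSO}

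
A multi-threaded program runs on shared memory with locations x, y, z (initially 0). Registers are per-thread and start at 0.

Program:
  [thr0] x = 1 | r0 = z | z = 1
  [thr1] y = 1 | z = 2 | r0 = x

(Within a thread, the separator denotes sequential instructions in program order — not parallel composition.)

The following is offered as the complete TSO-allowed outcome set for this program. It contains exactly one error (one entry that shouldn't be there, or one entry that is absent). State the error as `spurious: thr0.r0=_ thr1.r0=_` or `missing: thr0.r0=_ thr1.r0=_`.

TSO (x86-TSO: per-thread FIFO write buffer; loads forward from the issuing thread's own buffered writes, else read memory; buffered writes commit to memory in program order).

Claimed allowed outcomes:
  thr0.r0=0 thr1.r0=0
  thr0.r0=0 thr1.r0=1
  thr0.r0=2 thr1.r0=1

outcome vector order: (thr0.r0,thr1.r0)
[TSO] allowed = {0/0 0/1 2/0 2/1}
TSO∖claimed = {2/0}

missing: thr0.r0=2 thr1.r0=0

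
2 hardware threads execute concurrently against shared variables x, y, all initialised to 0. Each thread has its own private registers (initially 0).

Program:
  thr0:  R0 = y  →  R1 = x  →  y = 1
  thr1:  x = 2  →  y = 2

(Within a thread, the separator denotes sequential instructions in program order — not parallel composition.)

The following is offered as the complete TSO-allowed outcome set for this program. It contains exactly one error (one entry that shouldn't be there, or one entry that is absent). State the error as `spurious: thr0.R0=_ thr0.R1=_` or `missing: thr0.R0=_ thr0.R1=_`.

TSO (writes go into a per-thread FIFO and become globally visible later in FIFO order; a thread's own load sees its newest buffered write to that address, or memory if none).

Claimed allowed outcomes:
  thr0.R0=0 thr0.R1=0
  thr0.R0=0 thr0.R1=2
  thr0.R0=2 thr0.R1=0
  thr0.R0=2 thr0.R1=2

spurious: thr0.R0=2 thr0.R1=0

outcome vector order: (thr0.R0,thr0.R1)
TSO: 3 outcomes — {(0,0); (0,2); (2,2)}
claimed∖TSO = {(2,0)}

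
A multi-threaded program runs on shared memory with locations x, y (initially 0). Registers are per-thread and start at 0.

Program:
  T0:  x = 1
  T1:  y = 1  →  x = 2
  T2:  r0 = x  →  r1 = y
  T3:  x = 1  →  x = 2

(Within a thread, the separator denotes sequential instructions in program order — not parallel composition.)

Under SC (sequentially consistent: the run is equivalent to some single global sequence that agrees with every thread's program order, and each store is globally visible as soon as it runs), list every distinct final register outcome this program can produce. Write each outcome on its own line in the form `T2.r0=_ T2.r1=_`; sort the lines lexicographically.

T2.r0=0 T2.r1=0
T2.r0=0 T2.r1=1
T2.r0=1 T2.r1=0
T2.r0=1 T2.r1=1
T2.r0=2 T2.r1=0
T2.r0=2 T2.r1=1

outcome vector order: (T2.r0,T2.r1)
|SC outcomes| = 6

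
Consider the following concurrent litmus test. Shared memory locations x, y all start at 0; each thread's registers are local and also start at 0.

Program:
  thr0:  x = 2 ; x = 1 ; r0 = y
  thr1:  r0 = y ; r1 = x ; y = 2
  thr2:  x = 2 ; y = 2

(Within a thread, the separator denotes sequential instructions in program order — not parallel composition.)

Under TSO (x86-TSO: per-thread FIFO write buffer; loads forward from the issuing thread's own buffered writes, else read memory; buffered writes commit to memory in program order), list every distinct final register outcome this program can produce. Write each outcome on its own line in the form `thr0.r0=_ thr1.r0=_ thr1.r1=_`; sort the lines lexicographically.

outcome vector order: (thr0.r0,thr1.r0,thr1.r1)
|TSO outcomes| = 10

thr0.r0=0 thr1.r0=0 thr1.r1=0
thr0.r0=0 thr1.r0=0 thr1.r1=1
thr0.r0=0 thr1.r0=0 thr1.r1=2
thr0.r0=0 thr1.r0=2 thr1.r1=1
thr0.r0=0 thr1.r0=2 thr1.r1=2
thr0.r0=2 thr1.r0=0 thr1.r1=0
thr0.r0=2 thr1.r0=0 thr1.r1=1
thr0.r0=2 thr1.r0=0 thr1.r1=2
thr0.r0=2 thr1.r0=2 thr1.r1=1
thr0.r0=2 thr1.r0=2 thr1.r1=2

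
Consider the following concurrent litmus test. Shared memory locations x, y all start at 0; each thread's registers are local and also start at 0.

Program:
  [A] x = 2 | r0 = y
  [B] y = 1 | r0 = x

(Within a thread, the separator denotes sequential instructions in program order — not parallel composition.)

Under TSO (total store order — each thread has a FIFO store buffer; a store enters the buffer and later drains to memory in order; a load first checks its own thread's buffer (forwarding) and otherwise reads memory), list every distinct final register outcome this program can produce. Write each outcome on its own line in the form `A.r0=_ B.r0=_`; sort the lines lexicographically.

outcome vector order: (A.r0,B.r0)
|TSO outcomes| = 4

A.r0=0 B.r0=0
A.r0=0 B.r0=2
A.r0=1 B.r0=0
A.r0=1 B.r0=2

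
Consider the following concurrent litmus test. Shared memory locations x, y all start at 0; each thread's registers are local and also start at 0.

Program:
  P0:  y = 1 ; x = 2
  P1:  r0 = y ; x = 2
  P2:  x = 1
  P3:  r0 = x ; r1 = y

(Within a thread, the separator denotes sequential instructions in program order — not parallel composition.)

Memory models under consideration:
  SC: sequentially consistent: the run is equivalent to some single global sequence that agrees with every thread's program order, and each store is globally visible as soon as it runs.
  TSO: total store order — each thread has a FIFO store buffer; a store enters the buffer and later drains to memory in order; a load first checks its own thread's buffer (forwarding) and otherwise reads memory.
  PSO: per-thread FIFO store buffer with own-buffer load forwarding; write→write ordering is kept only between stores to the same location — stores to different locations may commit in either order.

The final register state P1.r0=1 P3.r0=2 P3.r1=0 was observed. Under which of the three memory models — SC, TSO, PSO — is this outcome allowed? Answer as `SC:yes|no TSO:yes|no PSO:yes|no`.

outcome vector order: (P1.r0,P3.r0,P3.r1)
SC (11): 0/0/0; 0/0/1; 0/1/0; 0/1/1; 0/2/0; 0/2/1; 1/0/0; 1/0/1; 1/1/0; 1/1/1; 1/2/1
TSO (11): 0/0/0; 0/0/1; 0/1/0; 0/1/1; 0/2/0; 0/2/1; 1/0/0; 1/0/1; 1/1/0; 1/1/1; 1/2/1
PSO (12): 0/0/0; 0/0/1; 0/1/0; 0/1/1; 0/2/0; 0/2/1; 1/0/0; 1/0/1; 1/1/0; 1/1/1; 1/2/0; 1/2/1
target 1/2/0 ∈ {PSO}

SC:no TSO:no PSO:yes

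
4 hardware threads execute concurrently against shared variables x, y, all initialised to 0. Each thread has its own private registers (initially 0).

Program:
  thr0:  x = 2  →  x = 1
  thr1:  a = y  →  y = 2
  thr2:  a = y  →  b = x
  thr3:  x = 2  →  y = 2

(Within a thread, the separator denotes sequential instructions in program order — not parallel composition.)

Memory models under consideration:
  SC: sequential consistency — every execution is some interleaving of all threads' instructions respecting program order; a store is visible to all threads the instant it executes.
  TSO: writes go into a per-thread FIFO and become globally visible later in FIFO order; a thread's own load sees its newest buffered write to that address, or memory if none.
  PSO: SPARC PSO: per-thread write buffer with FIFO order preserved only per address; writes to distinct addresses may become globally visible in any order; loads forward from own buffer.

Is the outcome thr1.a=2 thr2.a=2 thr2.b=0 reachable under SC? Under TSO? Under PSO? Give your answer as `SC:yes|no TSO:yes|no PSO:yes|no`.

outcome vector order: (thr1.a,thr2.a,thr2.b)
SC (11): (0,0,0) (0,0,1) (0,0,2) (0,2,0) (0,2,1) (0,2,2) (2,0,0) (2,0,1) (2,0,2) (2,2,1) (2,2,2)
TSO (11): (0,0,0) (0,0,1) (0,0,2) (0,2,0) (0,2,1) (0,2,2) (2,0,0) (2,0,1) (2,0,2) (2,2,1) (2,2,2)
PSO (12): (0,0,0) (0,0,1) (0,0,2) (0,2,0) (0,2,1) (0,2,2) (2,0,0) (2,0,1) (2,0,2) (2,2,0) (2,2,1) (2,2,2)
target (2,2,0) ∈ {PSO}

SC:no TSO:no PSO:yes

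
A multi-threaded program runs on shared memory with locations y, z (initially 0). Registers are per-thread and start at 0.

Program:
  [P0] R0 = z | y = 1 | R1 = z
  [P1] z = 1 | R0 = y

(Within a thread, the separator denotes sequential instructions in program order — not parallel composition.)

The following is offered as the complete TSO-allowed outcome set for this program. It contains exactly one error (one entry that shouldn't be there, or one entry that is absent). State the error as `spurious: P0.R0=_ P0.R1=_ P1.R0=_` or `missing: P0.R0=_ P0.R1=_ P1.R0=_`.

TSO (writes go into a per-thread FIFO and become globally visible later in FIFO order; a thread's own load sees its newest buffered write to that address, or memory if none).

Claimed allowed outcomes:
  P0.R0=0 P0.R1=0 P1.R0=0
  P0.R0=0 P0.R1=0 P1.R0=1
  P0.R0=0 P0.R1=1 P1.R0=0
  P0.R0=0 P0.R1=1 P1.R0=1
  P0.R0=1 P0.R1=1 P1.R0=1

outcome vector order: (P0.R0,P0.R1,P1.R0)
under TSO → 000; 001; 010; 011; 110; 111
TSO∖claimed = {110}

missing: P0.R0=1 P0.R1=1 P1.R0=0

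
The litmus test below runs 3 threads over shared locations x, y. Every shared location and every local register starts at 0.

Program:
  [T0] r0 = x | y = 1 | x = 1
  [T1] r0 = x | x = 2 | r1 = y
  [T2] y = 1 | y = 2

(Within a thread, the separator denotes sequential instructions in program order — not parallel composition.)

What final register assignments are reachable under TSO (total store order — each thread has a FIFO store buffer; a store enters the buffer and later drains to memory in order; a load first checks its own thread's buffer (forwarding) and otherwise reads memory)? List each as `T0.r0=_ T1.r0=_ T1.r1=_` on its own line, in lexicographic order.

T0.r0=0 T1.r0=0 T1.r1=0
T0.r0=0 T1.r0=0 T1.r1=1
T0.r0=0 T1.r0=0 T1.r1=2
T0.r0=0 T1.r0=1 T1.r1=1
T0.r0=0 T1.r0=1 T1.r1=2
T0.r0=2 T1.r0=0 T1.r1=0
T0.r0=2 T1.r0=0 T1.r1=1
T0.r0=2 T1.r0=0 T1.r1=2

outcome vector order: (T0.r0,T1.r0,T1.r1)
|TSO outcomes| = 8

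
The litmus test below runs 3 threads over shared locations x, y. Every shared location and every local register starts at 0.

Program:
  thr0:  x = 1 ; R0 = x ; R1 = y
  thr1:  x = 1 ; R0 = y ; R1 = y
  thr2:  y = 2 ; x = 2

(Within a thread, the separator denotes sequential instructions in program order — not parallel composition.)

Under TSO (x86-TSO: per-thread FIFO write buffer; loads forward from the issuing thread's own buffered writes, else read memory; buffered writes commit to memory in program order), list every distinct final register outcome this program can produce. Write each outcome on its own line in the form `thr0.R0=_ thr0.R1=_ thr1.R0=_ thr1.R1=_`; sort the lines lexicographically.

thr0.R0=1 thr0.R1=0 thr1.R0=0 thr1.R1=0
thr0.R0=1 thr0.R1=0 thr1.R0=0 thr1.R1=2
thr0.R0=1 thr0.R1=0 thr1.R0=2 thr1.R1=2
thr0.R0=1 thr0.R1=2 thr1.R0=0 thr1.R1=0
thr0.R0=1 thr0.R1=2 thr1.R0=0 thr1.R1=2
thr0.R0=1 thr0.R1=2 thr1.R0=2 thr1.R1=2
thr0.R0=2 thr0.R1=2 thr1.R0=0 thr1.R1=0
thr0.R0=2 thr0.R1=2 thr1.R0=0 thr1.R1=2
thr0.R0=2 thr0.R1=2 thr1.R0=2 thr1.R1=2

outcome vector order: (thr0.R0,thr0.R1,thr1.R0,thr1.R1)
|TSO outcomes| = 9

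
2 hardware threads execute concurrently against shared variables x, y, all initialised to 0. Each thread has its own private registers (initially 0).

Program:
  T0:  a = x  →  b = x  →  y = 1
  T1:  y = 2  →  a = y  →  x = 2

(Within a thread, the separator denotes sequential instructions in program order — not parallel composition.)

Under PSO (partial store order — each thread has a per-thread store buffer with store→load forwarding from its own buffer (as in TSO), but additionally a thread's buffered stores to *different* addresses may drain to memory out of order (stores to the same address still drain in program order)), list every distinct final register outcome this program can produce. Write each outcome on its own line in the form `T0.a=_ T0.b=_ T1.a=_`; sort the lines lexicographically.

outcome vector order: (T0.a,T0.b,T1.a)
|PSO outcomes| = 4

T0.a=0 T0.b=0 T1.a=1
T0.a=0 T0.b=0 T1.a=2
T0.a=0 T0.b=2 T1.a=2
T0.a=2 T0.b=2 T1.a=2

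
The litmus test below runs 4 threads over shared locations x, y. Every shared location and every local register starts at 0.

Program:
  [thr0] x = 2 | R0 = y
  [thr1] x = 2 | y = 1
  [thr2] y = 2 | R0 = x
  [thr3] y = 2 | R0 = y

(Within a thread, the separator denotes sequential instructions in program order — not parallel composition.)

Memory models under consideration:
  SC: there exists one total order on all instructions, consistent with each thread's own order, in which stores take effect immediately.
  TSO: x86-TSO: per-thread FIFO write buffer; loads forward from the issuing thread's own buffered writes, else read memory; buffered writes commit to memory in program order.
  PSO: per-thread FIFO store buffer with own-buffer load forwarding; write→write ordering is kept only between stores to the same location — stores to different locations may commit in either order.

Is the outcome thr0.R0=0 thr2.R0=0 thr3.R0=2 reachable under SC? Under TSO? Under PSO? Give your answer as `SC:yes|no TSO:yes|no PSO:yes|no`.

SC:no TSO:yes PSO:yes

outcome vector order: (thr0.R0,thr2.R0,thr3.R0)
[SC] allowed = {(0,2,1) (0,2,2) (1,0,1) (1,0,2) (1,2,1) (1,2,2) (2,0,1) (2,0,2) (2,2,1) (2,2,2)}
[TSO] allowed = {(0,0,1) (0,0,2) (0,2,1) (0,2,2) (1,0,1) (1,0,2) (1,2,1) (1,2,2) (2,0,1) (2,0,2) (2,2,1) (2,2,2)}
[PSO] allowed = {(0,0,1) (0,0,2) (0,2,1) (0,2,2) (1,0,1) (1,0,2) (1,2,1) (1,2,2) (2,0,1) (2,0,2) (2,2,1) (2,2,2)}
target (0,0,2) ∈ {TSO,PSO}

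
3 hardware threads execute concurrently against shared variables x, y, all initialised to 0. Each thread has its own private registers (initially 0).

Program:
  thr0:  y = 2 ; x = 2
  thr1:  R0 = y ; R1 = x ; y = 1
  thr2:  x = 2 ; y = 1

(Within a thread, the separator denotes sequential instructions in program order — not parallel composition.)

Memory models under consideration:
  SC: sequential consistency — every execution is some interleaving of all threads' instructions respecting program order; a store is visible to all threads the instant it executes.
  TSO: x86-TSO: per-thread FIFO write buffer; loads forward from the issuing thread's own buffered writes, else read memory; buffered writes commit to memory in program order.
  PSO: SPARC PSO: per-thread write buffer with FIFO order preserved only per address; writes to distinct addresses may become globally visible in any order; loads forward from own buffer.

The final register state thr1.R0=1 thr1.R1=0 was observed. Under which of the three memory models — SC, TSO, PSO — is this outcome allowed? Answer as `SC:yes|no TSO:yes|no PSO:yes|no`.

SC:no TSO:no PSO:yes

outcome vector order: (thr1.R0,thr1.R1)
SC: 5 outcomes — {(0,0); (0,2); (1,2); (2,0); (2,2)}
TSO: 5 outcomes — {(0,0); (0,2); (1,2); (2,0); (2,2)}
PSO: 6 outcomes — {(0,0); (0,2); (1,0); (1,2); (2,0); (2,2)}
target (1,0) ∈ {PSO}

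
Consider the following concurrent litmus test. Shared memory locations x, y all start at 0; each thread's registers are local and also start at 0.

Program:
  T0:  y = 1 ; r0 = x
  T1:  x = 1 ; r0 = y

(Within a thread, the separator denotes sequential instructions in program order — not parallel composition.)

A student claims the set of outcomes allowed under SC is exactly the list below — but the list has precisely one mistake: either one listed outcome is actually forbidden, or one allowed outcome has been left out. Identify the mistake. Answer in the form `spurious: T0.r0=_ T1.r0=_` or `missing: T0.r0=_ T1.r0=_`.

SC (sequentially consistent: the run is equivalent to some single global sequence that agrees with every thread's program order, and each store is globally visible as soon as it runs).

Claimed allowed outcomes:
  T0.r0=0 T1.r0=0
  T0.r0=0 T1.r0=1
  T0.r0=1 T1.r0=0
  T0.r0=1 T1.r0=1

outcome vector order: (T0.r0,T1.r0)
SC (3): <0 1>, <1 0>, <1 1>
claimed∖SC = {<0 0>}

spurious: T0.r0=0 T1.r0=0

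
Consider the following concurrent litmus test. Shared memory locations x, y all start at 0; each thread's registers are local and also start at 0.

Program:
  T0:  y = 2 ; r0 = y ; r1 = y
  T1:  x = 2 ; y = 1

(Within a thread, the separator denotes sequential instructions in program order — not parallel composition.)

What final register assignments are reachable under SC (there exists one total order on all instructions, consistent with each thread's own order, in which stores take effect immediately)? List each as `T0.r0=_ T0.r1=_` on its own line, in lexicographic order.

outcome vector order: (T0.r0,T0.r1)
|SC outcomes| = 3

T0.r0=1 T0.r1=1
T0.r0=2 T0.r1=1
T0.r0=2 T0.r1=2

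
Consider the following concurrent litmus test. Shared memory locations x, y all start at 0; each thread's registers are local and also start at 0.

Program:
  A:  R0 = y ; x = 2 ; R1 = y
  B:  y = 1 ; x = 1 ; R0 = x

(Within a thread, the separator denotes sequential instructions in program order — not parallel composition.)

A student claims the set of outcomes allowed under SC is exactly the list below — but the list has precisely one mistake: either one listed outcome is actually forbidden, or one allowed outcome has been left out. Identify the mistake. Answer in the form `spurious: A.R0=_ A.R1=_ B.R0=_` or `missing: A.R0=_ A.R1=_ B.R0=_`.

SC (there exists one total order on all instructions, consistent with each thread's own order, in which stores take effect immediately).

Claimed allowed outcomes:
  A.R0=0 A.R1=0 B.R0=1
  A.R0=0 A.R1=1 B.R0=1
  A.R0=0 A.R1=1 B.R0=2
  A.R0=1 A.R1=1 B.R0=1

outcome vector order: (A.R0,A.R1,B.R0)
SC: 5 outcomes — {001; 011; 012; 111; 112}
SC∖claimed = {112}

missing: A.R0=1 A.R1=1 B.R0=2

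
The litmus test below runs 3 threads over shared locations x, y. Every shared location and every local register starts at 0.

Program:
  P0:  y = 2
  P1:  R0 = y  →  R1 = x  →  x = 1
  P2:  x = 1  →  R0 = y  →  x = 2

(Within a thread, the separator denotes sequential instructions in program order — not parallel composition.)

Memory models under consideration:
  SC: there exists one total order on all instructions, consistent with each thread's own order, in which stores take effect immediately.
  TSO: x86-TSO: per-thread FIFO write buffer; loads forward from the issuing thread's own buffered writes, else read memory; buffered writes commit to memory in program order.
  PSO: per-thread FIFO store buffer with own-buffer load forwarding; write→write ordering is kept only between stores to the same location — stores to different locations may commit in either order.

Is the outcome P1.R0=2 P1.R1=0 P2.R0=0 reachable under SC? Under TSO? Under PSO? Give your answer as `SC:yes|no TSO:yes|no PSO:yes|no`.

SC:no TSO:yes PSO:yes

outcome vector order: (P1.R0,P1.R1,P2.R0)
SC (11): <0 0 0>, <0 0 2>, <0 1 0>, <0 1 2>, <0 2 0>, <0 2 2>, <2 0 2>, <2 1 0>, <2 1 2>, <2 2 0>, <2 2 2>
TSO (12): <0 0 0>, <0 0 2>, <0 1 0>, <0 1 2>, <0 2 0>, <0 2 2>, <2 0 0>, <2 0 2>, <2 1 0>, <2 1 2>, <2 2 0>, <2 2 2>
PSO (12): <0 0 0>, <0 0 2>, <0 1 0>, <0 1 2>, <0 2 0>, <0 2 2>, <2 0 0>, <2 0 2>, <2 1 0>, <2 1 2>, <2 2 0>, <2 2 2>
target <2 0 0> ∈ {TSO,PSO}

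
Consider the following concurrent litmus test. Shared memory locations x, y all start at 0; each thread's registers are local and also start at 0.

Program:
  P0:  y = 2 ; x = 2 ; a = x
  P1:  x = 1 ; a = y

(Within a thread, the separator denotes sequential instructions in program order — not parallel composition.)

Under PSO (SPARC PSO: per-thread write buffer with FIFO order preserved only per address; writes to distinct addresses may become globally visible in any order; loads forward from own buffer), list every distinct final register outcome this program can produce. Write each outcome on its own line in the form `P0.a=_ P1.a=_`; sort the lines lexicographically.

P0.a=1 P1.a=0
P0.a=1 P1.a=2
P0.a=2 P1.a=0
P0.a=2 P1.a=2

outcome vector order: (P0.a,P1.a)
|PSO outcomes| = 4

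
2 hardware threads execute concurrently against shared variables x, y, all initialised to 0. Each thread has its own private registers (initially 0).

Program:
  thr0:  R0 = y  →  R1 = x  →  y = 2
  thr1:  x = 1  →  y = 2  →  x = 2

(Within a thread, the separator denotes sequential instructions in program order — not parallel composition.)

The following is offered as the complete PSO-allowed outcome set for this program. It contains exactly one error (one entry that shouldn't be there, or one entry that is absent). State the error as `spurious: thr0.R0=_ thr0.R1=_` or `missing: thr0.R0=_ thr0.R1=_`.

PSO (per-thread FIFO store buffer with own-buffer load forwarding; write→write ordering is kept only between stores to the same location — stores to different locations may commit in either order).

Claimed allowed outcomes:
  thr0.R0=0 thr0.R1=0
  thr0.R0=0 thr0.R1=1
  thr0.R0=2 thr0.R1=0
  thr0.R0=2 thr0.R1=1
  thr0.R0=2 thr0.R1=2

missing: thr0.R0=0 thr0.R1=2

outcome vector order: (thr0.R0,thr0.R1)
PSO: 6 outcomes — {0/0 0/1 0/2 2/0 2/1 2/2}
PSO∖claimed = {0/2}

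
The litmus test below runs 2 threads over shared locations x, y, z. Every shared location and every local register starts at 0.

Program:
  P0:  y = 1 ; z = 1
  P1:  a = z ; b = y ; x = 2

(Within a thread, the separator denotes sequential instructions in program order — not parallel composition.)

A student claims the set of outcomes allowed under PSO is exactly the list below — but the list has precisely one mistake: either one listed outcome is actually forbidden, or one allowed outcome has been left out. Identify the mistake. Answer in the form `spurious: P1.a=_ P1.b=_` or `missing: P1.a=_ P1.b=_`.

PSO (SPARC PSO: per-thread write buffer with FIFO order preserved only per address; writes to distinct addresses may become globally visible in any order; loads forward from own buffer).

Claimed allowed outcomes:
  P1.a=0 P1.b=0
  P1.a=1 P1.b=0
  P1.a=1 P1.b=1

outcome vector order: (P1.a,P1.b)
PSO (4): (0,0); (0,1); (1,0); (1,1)
PSO∖claimed = {(0,1)}

missing: P1.a=0 P1.b=1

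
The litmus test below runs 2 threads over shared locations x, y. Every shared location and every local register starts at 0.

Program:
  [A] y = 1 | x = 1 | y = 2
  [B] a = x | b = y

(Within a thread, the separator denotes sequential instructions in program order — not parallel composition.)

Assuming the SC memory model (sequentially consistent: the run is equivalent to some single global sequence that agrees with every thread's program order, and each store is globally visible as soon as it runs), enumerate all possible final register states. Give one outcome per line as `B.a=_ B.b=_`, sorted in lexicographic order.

outcome vector order: (B.a,B.b)
|SC outcomes| = 5

B.a=0 B.b=0
B.a=0 B.b=1
B.a=0 B.b=2
B.a=1 B.b=1
B.a=1 B.b=2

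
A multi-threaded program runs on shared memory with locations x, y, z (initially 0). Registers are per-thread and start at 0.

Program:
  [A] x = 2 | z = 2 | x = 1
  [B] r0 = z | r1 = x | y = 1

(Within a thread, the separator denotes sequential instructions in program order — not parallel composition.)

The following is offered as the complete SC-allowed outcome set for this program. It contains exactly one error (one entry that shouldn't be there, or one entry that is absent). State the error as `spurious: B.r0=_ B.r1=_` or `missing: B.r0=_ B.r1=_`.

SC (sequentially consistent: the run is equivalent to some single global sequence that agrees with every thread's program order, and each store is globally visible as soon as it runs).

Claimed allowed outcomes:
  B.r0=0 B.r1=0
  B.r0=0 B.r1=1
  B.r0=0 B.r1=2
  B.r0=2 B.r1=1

outcome vector order: (B.r0,B.r1)
SC: 5 outcomes — {0/0; 0/1; 0/2; 2/1; 2/2}
SC∖claimed = {2/2}

missing: B.r0=2 B.r1=2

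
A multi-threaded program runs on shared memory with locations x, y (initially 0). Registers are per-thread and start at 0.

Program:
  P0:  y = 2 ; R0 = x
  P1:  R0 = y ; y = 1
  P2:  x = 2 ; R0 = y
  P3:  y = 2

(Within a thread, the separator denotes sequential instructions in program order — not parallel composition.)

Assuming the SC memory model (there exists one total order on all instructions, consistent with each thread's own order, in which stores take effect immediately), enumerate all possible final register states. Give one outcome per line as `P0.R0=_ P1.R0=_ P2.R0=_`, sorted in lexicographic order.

P0.R0=0 P1.R0=0 P2.R0=1
P0.R0=0 P1.R0=0 P2.R0=2
P0.R0=0 P1.R0=2 P2.R0=1
P0.R0=0 P1.R0=2 P2.R0=2
P0.R0=2 P1.R0=0 P2.R0=0
P0.R0=2 P1.R0=0 P2.R0=1
P0.R0=2 P1.R0=0 P2.R0=2
P0.R0=2 P1.R0=2 P2.R0=0
P0.R0=2 P1.R0=2 P2.R0=1
P0.R0=2 P1.R0=2 P2.R0=2

outcome vector order: (P0.R0,P1.R0,P2.R0)
|SC outcomes| = 10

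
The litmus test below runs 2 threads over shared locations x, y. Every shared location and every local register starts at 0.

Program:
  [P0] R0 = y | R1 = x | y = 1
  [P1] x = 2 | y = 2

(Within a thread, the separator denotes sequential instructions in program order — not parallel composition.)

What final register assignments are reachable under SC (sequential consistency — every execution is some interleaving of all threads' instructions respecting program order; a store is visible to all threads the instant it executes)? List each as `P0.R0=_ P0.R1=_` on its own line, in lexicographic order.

outcome vector order: (P0.R0,P0.R1)
|SC outcomes| = 3

P0.R0=0 P0.R1=0
P0.R0=0 P0.R1=2
P0.R0=2 P0.R1=2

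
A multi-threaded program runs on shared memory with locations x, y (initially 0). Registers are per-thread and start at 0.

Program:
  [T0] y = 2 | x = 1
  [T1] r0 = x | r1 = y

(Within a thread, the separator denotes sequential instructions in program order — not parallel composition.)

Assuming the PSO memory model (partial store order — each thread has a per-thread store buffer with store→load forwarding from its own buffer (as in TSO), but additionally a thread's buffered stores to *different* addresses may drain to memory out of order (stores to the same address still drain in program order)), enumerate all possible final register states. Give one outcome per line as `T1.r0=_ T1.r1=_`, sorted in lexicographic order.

T1.r0=0 T1.r1=0
T1.r0=0 T1.r1=2
T1.r0=1 T1.r1=0
T1.r0=1 T1.r1=2

outcome vector order: (T1.r0,T1.r1)
|PSO outcomes| = 4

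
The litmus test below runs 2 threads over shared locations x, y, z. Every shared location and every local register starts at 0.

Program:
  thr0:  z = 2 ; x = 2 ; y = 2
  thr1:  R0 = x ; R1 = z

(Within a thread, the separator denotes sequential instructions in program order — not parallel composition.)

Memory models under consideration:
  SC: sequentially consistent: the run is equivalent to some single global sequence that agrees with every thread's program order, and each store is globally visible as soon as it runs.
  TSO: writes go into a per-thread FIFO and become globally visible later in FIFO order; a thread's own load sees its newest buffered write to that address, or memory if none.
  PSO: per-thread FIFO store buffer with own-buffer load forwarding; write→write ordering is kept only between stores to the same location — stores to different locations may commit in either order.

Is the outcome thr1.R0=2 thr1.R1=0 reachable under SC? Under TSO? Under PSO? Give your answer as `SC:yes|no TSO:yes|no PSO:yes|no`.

SC:no TSO:no PSO:yes

outcome vector order: (thr1.R0,thr1.R1)
under SC → 00, 02, 22
under TSO → 00, 02, 22
under PSO → 00, 02, 20, 22
target 20 ∈ {PSO}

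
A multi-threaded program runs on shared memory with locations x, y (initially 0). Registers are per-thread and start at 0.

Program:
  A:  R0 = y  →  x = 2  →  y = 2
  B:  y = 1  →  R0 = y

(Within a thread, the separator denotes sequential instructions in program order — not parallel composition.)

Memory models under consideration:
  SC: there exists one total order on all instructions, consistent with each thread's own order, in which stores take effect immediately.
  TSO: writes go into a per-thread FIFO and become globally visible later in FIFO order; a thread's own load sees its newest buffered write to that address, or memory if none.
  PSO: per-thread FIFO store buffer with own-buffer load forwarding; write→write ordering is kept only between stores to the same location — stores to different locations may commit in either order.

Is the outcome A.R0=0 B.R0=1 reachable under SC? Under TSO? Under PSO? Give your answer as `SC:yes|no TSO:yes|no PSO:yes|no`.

SC:yes TSO:yes PSO:yes

outcome vector order: (A.R0,B.R0)
under SC → 01 02 11 12
under TSO → 01 02 11 12
under PSO → 01 02 11 12
target 01 ∈ {SC,TSO,PSO}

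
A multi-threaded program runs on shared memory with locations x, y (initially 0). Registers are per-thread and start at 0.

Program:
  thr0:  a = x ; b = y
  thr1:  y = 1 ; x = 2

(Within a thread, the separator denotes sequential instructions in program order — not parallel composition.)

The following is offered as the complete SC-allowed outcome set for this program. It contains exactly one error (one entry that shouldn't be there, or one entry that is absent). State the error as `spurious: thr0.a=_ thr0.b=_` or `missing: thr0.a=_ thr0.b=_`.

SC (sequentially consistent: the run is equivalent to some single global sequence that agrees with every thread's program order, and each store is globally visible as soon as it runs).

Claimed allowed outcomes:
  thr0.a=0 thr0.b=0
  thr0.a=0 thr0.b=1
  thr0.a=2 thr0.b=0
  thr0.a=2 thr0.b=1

outcome vector order: (thr0.a,thr0.b)
under SC → 00, 01, 21
claimed∖SC = {20}

spurious: thr0.a=2 thr0.b=0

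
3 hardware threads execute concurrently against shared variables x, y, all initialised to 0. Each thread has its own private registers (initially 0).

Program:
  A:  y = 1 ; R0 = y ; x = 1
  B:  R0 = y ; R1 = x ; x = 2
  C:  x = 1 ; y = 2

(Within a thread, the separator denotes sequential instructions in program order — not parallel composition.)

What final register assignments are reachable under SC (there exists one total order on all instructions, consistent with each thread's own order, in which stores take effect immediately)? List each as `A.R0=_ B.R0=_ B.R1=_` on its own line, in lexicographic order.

A.R0=1 B.R0=0 B.R1=0
A.R0=1 B.R0=0 B.R1=1
A.R0=1 B.R0=1 B.R1=0
A.R0=1 B.R0=1 B.R1=1
A.R0=1 B.R0=2 B.R1=1
A.R0=2 B.R0=0 B.R1=0
A.R0=2 B.R0=0 B.R1=1
A.R0=2 B.R0=1 B.R1=0
A.R0=2 B.R0=1 B.R1=1
A.R0=2 B.R0=2 B.R1=1

outcome vector order: (A.R0,B.R0,B.R1)
|SC outcomes| = 10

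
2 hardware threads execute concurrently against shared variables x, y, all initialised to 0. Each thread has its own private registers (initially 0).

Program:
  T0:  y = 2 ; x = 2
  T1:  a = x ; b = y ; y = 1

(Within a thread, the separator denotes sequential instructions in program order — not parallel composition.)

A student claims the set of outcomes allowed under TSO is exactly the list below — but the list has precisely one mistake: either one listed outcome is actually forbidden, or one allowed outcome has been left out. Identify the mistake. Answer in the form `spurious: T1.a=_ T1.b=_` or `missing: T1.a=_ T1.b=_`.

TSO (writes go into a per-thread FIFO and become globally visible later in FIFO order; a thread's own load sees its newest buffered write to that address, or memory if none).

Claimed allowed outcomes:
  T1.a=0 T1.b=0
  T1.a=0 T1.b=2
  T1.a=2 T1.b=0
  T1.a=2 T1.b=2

outcome vector order: (T1.a,T1.b)
TSO (3): <0 0>; <0 2>; <2 2>
claimed∖TSO = {<2 0>}

spurious: T1.a=2 T1.b=0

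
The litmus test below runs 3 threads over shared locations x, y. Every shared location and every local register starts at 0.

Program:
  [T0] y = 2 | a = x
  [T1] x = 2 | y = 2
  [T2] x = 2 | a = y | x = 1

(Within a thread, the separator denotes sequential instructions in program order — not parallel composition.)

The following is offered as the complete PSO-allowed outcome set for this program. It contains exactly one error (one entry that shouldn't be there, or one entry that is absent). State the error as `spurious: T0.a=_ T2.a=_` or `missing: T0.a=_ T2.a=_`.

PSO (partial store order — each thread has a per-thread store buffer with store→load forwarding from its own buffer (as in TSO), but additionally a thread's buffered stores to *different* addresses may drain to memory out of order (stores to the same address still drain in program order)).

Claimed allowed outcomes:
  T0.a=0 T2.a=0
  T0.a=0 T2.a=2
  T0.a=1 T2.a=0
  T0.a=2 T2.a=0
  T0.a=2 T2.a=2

outcome vector order: (T0.a,T2.a)
[PSO] allowed = {<0 0> <0 2> <1 0> <1 2> <2 0> <2 2>}
PSO∖claimed = {<1 2>}

missing: T0.a=1 T2.a=2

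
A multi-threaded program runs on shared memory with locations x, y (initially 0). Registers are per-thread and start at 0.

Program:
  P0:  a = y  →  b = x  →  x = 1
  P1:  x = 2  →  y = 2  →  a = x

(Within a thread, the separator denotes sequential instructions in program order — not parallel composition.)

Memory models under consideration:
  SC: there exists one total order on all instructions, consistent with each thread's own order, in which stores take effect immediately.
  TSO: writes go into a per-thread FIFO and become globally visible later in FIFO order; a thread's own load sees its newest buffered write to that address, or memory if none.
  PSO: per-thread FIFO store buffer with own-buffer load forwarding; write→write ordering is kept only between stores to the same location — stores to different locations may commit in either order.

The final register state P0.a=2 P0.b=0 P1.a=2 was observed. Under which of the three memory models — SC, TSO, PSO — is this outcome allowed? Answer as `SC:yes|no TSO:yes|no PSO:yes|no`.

outcome vector order: (P0.a,P0.b,P1.a)
[SC] allowed = {<0 0 1> <0 0 2> <0 2 1> <0 2 2> <2 2 1> <2 2 2>}
[TSO] allowed = {<0 0 1> <0 0 2> <0 2 1> <0 2 2> <2 2 1> <2 2 2>}
[PSO] allowed = {<0 0 1> <0 0 2> <0 2 1> <0 2 2> <2 0 1> <2 0 2> <2 2 1> <2 2 2>}
target <2 0 2> ∈ {PSO}

SC:no TSO:no PSO:yes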